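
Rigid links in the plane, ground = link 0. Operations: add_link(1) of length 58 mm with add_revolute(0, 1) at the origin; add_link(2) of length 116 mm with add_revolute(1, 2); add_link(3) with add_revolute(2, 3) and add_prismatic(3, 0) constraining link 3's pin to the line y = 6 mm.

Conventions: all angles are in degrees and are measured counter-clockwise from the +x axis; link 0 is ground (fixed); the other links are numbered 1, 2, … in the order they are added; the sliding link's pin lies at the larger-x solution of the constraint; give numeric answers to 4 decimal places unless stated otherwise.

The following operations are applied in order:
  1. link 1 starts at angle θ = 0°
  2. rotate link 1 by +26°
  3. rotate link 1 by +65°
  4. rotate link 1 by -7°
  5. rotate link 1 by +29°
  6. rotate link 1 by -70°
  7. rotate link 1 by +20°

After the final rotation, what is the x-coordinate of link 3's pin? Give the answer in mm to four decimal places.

geometry: r = 58 mm, L = 116 mm, e = 6 mm; θ starts at 0°
rotate link 1 by +26°: θ ← 0° +26° = 26°
rotate link 1 by +65°: θ ← 26° +65° = 91°
rotate link 1 by -7°: θ ← 91° -7° = 84°
rotate link 1 by +29°: θ ← 84° +29° = 113°
rotate link 1 by -70°: θ ← 113° -70° = 43°
rotate link 1 by +20°: θ ← 43° +20° = 63°
crank pin P = (r cos θ, r sin θ) = (26.331449, 51.678378)
h = r sin θ − e = 51.678378 − 6 = 45.678378
x = r cos θ + √(L² − h²) = 26.331449 + 106.627791 = 132.959240

132.9592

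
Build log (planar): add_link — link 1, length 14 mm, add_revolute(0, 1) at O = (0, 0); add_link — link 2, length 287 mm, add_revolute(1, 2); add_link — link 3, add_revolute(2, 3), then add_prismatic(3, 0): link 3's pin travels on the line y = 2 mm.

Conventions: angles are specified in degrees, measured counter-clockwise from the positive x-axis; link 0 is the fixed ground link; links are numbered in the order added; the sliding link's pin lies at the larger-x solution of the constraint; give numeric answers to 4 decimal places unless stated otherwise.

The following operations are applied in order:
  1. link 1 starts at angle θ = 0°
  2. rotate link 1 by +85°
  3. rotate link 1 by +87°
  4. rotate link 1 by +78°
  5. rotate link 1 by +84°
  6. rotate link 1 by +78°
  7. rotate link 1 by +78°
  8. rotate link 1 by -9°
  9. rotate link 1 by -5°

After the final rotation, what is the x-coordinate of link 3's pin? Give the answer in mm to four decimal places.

geometry: r = 14 mm, L = 287 mm, e = 2 mm; θ starts at 0°
rotate link 1 by +85°: θ ← 0° +85° = 85°
rotate link 1 by +87°: θ ← 85° +87° = 172°
rotate link 1 by +78°: θ ← 172° +78° = 250°
rotate link 1 by +84°: θ ← 250° +84° = 334°
rotate link 1 by +78°: θ ← 334° +78° = 412°
rotate link 1 by +78°: θ ← 412° +78° = 490°
rotate link 1 by -9°: θ ← 490° -9° = 481°
rotate link 1 by -5°: θ ← 481° -5° = 476°
crank pin P = (r cos θ, r sin θ) = (-6.137196, 12.583117)
h = r sin θ − e = 12.583117 − 2 = 10.583117
x = r cos θ + √(L² − h²) = -6.137196 + 286.804808 = 280.667612

280.6676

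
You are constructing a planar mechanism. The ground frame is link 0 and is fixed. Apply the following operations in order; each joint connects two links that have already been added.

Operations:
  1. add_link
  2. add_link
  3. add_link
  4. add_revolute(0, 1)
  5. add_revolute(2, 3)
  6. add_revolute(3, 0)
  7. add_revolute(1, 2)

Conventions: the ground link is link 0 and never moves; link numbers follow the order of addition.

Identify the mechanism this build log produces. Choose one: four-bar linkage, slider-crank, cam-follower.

links: 4 (incl. ground); joints: 4 revolute, 0 prismatic, 0 higher (cam) pair, forming one closed loop
4 links in a single 4R loop → four-bar linkage

four-bar linkage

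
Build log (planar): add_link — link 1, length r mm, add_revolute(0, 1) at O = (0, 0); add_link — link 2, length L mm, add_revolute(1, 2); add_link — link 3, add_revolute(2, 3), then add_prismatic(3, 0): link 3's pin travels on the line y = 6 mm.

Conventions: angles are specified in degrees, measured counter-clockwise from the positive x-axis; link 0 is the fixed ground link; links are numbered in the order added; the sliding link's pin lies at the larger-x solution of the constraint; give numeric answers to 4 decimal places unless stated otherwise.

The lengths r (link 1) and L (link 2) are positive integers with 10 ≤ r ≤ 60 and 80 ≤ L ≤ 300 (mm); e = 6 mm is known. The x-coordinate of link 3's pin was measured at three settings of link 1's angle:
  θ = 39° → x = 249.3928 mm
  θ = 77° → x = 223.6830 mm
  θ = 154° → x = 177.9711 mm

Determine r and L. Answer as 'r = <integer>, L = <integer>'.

constraint per measurement: (x − r cos θ)² + (r sin θ − e)² = L²
subtracting the θ₁ and θ₂ equations cancels the r² and L² terms:
r = (x₁² − x₂²) / (2[(x₁cos θ₁ + e sin θ₁) − (x₂cos θ₂ + e sin θ₂)]) = 43.0000 → r = 43
L² = (x₁ − r cos θ₁)² + (r sin θ₁ − e)² = 47088.9831 → L = 217.0000 → L = 217
check at θ₃=154°: x = 177.9711 (printed 177.9711) ✓

r = 43, L = 217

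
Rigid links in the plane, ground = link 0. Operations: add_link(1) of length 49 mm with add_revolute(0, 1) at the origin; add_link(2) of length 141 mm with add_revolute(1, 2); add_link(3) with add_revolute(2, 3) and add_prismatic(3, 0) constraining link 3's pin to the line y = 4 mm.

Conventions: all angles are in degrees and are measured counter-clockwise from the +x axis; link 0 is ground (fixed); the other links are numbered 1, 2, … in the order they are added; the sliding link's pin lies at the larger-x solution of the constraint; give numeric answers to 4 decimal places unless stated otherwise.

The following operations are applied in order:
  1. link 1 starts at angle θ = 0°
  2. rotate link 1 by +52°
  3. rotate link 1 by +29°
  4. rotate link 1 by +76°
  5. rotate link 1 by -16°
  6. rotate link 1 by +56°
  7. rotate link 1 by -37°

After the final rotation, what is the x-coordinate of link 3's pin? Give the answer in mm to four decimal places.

geometry: r = 49 mm, L = 141 mm, e = 4 mm; θ starts at 0°
rotate link 1 by +52°: θ ← 0° +52° = 52°
rotate link 1 by +29°: θ ← 52° +29° = 81°
rotate link 1 by +76°: θ ← 81° +76° = 157°
rotate link 1 by -16°: θ ← 157° -16° = 141°
rotate link 1 by +56°: θ ← 141° +56° = 197°
rotate link 1 by -37°: θ ← 197° -37° = 160°
crank pin P = (r cos θ, r sin θ) = (-46.044938, 16.758987)
h = r sin θ − e = 16.758987 − 4 = 12.758987
x = r cos θ + √(L² − h²) = -46.044938 + 140.421538 = 94.376599

94.3766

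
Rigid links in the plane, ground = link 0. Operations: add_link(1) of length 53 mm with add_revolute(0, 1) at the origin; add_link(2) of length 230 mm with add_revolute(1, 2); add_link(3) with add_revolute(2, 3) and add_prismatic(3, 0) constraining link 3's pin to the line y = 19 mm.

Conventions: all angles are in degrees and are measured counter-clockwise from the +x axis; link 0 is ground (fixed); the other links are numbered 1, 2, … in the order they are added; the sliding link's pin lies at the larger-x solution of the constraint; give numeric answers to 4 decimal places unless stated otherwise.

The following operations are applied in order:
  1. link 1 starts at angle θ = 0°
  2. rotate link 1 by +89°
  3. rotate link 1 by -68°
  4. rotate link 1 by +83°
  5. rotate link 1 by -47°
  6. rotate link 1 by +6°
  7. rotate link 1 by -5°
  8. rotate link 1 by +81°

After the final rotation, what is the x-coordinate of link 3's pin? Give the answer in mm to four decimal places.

geometry: r = 53 mm, L = 230 mm, e = 19 mm; θ starts at 0°
rotate link 1 by +89°: θ ← 0° +89° = 89°
rotate link 1 by -68°: θ ← 89° -68° = 21°
rotate link 1 by +83°: θ ← 21° +83° = 104°
rotate link 1 by -47°: θ ← 104° -47° = 57°
rotate link 1 by +6°: θ ← 57° +6° = 63°
rotate link 1 by -5°: θ ← 63° -5° = 58°
rotate link 1 by +81°: θ ← 58° +81° = 139°
crank pin P = (r cos θ, r sin θ) = (-39.999608, 34.771129)
h = r sin θ − e = 34.771129 − 19 = 15.771129
x = r cos θ + √(L² − h²) = -39.999608 + 229.458649 = 189.459041

189.4590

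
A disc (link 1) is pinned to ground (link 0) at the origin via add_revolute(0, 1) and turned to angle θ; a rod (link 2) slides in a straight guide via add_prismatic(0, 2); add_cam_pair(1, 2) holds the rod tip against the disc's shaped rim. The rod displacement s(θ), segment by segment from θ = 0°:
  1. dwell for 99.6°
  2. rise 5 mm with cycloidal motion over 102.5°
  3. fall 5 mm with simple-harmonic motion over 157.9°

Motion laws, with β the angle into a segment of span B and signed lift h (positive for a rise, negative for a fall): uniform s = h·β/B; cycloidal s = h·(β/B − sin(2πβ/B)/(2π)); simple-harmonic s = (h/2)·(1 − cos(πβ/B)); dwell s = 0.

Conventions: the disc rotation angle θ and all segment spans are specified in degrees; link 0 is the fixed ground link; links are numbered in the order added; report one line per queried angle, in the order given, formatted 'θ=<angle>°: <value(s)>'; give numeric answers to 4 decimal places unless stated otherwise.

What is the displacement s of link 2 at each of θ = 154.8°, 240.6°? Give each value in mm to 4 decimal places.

segment 1 (0° to 99.6°, dwell): s unchanged at 0.0000
θ = 154.8° falls in segment 2 (99.6° to 202.1°, cycloidal, h = 5): β = 154.8 − 99.6 = 55.2°, B = 102.5°; Δs = 5·(0.5385 − sin(2π·0.5385)/(2π)) = 2.8835; s = 0.0000 + 2.8835 = 2.8835
segment 2 (99.6° to 202.1°, cycloidal, h = 5) is passed completely: s = 0.0000 + (5) = 5.0000
θ = 240.6° falls in segment 3 (202.1° to 360°, simple-harmonic, h = -5): β = 240.6 − 202.1 = 38.5°, B = 157.9°; Δs = -5/2·(1 − cos(π·0.2438)) = -0.6983; s = 5.0000 − 0.6983 = 4.3017

θ=154.8°: 2.8835
θ=240.6°: 4.3017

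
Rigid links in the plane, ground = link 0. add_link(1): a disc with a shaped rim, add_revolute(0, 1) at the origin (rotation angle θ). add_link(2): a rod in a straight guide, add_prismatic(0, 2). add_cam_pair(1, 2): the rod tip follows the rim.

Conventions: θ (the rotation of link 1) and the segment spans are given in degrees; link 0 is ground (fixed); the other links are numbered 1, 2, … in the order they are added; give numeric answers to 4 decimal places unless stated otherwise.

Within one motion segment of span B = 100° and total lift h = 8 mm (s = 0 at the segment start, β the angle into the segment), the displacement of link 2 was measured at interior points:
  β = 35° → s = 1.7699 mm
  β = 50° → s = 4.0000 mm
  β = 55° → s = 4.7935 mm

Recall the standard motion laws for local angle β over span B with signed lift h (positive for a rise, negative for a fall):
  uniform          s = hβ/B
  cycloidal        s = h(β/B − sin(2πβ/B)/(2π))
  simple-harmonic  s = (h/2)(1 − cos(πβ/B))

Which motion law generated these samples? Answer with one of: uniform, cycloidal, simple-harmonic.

candidates at β/B = r: uniform s = h·r (linear in β); cycloidal s = h·(r − sin(2πr)/(2π)); simple-harmonic s = (h/2)(1 − cos(πr))
β=35°: printed 1.7699 | uniform 2.8000, cycloidal 1.7699, simple-harmonic 2.1840
β=50°: printed 4.0000 | uniform 4.0000, cycloidal 4.0000, simple-harmonic 4.0000
β=55°: printed 4.7935 | uniform 4.4000, cycloidal 4.7935, simple-harmonic 4.6257
only one law matches every sample → cycloidal

cycloidal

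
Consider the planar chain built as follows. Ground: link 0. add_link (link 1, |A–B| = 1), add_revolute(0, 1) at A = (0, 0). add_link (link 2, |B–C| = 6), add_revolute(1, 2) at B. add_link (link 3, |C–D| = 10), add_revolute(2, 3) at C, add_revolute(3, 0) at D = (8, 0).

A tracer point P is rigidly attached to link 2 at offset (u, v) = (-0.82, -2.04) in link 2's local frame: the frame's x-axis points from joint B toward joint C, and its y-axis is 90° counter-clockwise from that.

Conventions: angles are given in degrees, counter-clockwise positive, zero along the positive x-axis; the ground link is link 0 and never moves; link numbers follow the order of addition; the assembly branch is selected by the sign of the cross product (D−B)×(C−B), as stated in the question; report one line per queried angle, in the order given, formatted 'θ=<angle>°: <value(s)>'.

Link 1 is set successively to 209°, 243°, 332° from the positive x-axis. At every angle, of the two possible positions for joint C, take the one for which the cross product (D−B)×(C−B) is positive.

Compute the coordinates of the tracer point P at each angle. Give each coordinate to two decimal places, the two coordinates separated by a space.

A=(0,0), D=(8.00,0)
θ=209°: B = A + 1.00·(cos209°, sin209°) = (-0.8746, -0.4848)
θ=209°: |BD| = 8.8879
θ=209°: circle(B,6.00) ∩ circle(D,10.00): a=0.8435, h=5.9404
θ=209°:   candidates: C₊=(-0.3564,5.4928) cross=52.798; C₋=(0.2917,-6.3704) cross=-52.798
θ=209°:   branch + wants cross > 0 → take C=(-0.3564,5.4928) (cross=52.798)
θ=209°: ex = (C−B)/|BC| = (0.0864,0.9963); ey = (-0.9963,0.0864)
θ=209°: P = B + -0.82·ex + -2.04·ey = (1.0869,-1.4779)
θ=243°: B = A + 1.00·(cos243°, sin243°) = (-0.4540, -0.8910)
θ=243°: |BD| = 8.5008
θ=243°: circle(B,6.00) ∩ circle(D,10.00): a=0.4861, h=5.9803
θ=243°:   candidates: C₊=(-0.5974,5.1073) cross=50.837; C₋=(0.6562,-6.7874) cross=-50.837
θ=243°:   branch + wants cross > 0 → take C=(-0.5974,5.1073) (cross=50.837)
θ=243°: ex = (C−B)/|BC| = (-0.0239,0.9997); ey = (-0.9997,-0.0239)
θ=243°: P = B + -0.82·ex + -2.04·ey = (1.6050,-1.6620)
θ=332°: B = A + 1.00·(cos332°, sin332°) = (0.8829, -0.4695)
θ=332°: |BD| = 7.1325
θ=332°: circle(B,6.00) ∩ circle(D,10.00): a=-0.9202, h=5.9290
θ=332°:   candidates: C₊=(-0.4255,5.3861) cross=42.289; C₋=(0.3550,-6.4462) cross=-42.289
θ=332°:   branch + wants cross > 0 → take C=(-0.4255,5.3861) (cross=42.289)
θ=332°: ex = (C−B)/|BC| = (-0.2181,0.9759); ey = (-0.9759,-0.2181)
θ=332°: P = B + -0.82·ex + -2.04·ey = (3.0527,-0.8248)

θ=209°: 1.09 -1.48
θ=243°: 1.61 -1.66
θ=332°: 3.05 -0.82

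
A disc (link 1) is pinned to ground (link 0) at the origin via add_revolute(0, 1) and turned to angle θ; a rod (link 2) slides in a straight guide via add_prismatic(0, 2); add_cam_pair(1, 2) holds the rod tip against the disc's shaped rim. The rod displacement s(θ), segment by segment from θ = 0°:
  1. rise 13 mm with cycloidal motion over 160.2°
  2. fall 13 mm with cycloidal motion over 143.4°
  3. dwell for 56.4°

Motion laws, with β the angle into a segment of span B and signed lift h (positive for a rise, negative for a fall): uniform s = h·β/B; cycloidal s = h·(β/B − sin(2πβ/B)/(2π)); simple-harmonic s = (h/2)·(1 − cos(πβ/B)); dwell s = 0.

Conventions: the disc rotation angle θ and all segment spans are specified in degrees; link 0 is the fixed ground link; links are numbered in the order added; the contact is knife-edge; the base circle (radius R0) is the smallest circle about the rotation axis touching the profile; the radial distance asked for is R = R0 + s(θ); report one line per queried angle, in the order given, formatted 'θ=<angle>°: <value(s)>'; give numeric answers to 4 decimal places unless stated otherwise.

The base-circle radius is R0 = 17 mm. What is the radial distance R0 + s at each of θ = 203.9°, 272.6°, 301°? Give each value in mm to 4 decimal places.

segment 1 (0° to 160.2°, cycloidal, h = 13) is passed completely: s = 0.0000 + (13) = 13.0000
θ = 203.9° falls in segment 2 (160.2° to 303.6°, cycloidal, h = -13): β = 203.9 − 160.2 = 43.7°, B = 143.4°; Δs = -13·(0.3047 − sin(2π·0.3047)/(2π)) = -2.0138; s = 13.0000 − 2.0138 = 10.9862
θ = 272.6° falls in segment 2 (160.2° to 303.6°, cycloidal, h = -13): β = 272.6 − 160.2 = 112.4°, B = 143.4°; Δs = -13·(0.7838 − sin(2π·0.7838)/(2π)) = -12.2122; s = 13.0000 − 12.2122 = 0.7878
θ = 301° falls in segment 2 (160.2° to 303.6°, cycloidal, h = -13): β = 301 − 160.2 = 140.8°, B = 143.4°; Δs = -13·(0.9819 − sin(2π·0.9819)/(2π)) = -12.9995; s = 13.0000 − 12.9995 = 0.0005
θ=203.9°: R = R0 + s = 17 + 10.9862 = 27.9862
θ=272.6°: R = R0 + s = 17 + 0.7878 = 17.7878
θ=301°: R = R0 + s = 17 + 0.0005 = 17.0005

θ=203.9°: 27.9862
θ=272.6°: 17.7878
θ=301°: 17.0005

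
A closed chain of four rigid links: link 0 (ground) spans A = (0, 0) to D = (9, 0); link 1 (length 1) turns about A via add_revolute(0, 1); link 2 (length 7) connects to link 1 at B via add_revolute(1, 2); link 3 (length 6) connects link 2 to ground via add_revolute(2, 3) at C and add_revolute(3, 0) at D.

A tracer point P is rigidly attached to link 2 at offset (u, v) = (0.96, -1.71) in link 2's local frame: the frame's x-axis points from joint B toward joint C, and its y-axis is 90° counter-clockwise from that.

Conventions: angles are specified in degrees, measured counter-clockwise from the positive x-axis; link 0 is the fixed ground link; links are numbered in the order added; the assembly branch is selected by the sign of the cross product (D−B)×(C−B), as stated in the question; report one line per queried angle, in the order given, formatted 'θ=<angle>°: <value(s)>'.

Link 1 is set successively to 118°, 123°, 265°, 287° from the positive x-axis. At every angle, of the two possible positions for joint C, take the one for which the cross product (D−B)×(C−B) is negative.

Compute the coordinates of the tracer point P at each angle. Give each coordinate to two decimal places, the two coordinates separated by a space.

A=(0,0), D=(9.00,0)
θ=118°: B = A + 1.00·(cos118°, sin118°) = (-0.4695, 0.8829)
θ=118°: |BD| = 9.5105
θ=118°: circle(B,7.00) ∩ circle(D,6.00): a=5.4387, h=4.4068
θ=118°:   candidates: C₊=(5.3549,4.7658) cross=41.911; C₋=(4.5366,-4.0098) cross=-41.911
θ=118°:   branch - wants cross < 0 → take C=(4.5366,-4.0098) (cross=-41.911)
θ=118°: ex = (C−B)/|BC| = (0.7152,-0.6990); ey = (0.6990,0.7152)
θ=118°: P = B + 0.96·ex + -1.71·ey = (-0.9781,-1.0110)
θ=123°: B = A + 1.00·(cos123°, sin123°) = (-0.5446, 0.8387)
θ=123°: |BD| = 9.5814
θ=123°: circle(B,7.00) ∩ circle(D,6.00): a=5.4691, h=4.3691
θ=123°:   candidates: C₊=(5.2859,4.7123) cross=41.862; C₋=(4.5210,-3.9924) cross=-41.862
θ=123°:   branch - wants cross < 0 → take C=(4.5210,-3.9924) (cross=-41.862)
θ=123°: ex = (C−B)/|BC| = (0.7237,-0.6901); ey = (0.6901,0.7237)
θ=123°: P = B + 0.96·ex + -1.71·ey = (-1.0301,-1.0613)
θ=265°: B = A + 1.00·(cos265°, sin265°) = (-0.0872, -0.9962)
θ=265°: |BD| = 9.1416
θ=265°: circle(B,7.00) ∩ circle(D,6.00): a=5.2818, h=4.5937
θ=265°:   candidates: C₊=(4.6626,4.1457) cross=41.994; C₋=(5.6638,-4.9870) cross=-41.994
θ=265°:   branch - wants cross < 0 → take C=(5.6638,-4.9870) (cross=-41.994)
θ=265°: ex = (C−B)/|BC| = (0.8216,-0.5701); ey = (0.5701,0.8216)
θ=265°: P = B + 0.96·ex + -1.71·ey = (-0.2733,-2.9484)
θ=287°: B = A + 1.00·(cos287°, sin287°) = (0.2924, -0.9563)
θ=287°: |BD| = 8.7600
θ=287°: circle(B,7.00) ∩ circle(D,6.00): a=5.1220, h=4.7713
θ=287°:   candidates: C₊=(4.8629,4.3456) cross=41.796; C₋=(5.9046,-5.1399) cross=-41.796
θ=287°:   branch - wants cross < 0 → take C=(5.9046,-5.1399) (cross=-41.796)
θ=287°: ex = (C−B)/|BC| = (0.8018,-0.5977); ey = (0.5977,0.8018)
θ=287°: P = B + 0.96·ex + -1.71·ey = (0.0401,-2.9011)

θ=118°: -0.98 -1.01
θ=123°: -1.03 -1.06
θ=265°: -0.27 -2.95
θ=287°: 0.04 -2.90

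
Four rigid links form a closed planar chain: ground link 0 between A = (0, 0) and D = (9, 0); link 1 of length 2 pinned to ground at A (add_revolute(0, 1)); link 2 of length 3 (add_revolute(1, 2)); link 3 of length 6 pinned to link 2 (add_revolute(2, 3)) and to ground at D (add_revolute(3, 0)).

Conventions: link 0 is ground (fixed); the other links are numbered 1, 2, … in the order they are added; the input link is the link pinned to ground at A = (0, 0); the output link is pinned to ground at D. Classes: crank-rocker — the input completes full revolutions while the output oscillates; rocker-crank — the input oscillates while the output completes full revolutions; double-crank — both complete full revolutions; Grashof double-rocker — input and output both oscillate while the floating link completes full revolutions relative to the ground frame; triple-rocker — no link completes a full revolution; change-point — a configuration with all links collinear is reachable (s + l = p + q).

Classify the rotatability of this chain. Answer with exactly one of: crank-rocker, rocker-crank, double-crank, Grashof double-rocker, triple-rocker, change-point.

lengths: ground=9, input=2, coupler=3, output=6
sorted: s=2 (shortest), l=9 (longest), p+q=9
s + l = 11 vs p + q = 9
s + l > p + q → non-Grashof → no link fully rotates → triple-rocker

triple-rocker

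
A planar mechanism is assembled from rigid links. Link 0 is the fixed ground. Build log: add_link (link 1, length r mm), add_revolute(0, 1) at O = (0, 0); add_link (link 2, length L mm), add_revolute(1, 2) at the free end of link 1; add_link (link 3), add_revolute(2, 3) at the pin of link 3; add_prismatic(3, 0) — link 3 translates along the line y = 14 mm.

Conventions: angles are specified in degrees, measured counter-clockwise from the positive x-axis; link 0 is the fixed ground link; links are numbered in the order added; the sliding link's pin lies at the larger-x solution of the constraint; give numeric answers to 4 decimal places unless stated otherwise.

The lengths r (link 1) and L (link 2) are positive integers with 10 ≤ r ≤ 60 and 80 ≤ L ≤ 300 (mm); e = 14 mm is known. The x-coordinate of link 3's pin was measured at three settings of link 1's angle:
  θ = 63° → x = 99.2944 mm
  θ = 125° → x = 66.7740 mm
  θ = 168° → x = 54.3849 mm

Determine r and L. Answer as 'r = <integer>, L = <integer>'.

constraint per measurement: (x − r cos θ)² + (r sin θ − e)² = L²
subtracting the θ₁ and θ₂ equations cancels the r² and L² terms:
r = (x₁² − x₂²) / (2[(x₁cos θ₁ + e sin θ₁) − (x₂cos θ₂ + e sin θ₂)]) = 32.0000 → r = 32
L² = (x₁ − r cos θ₁)² + (r sin θ₁ − e)² = 7395.9983 → L = 86.0000 → L = 86
check at θ₃=168°: x = 54.3849 (printed 54.3849) ✓

r = 32, L = 86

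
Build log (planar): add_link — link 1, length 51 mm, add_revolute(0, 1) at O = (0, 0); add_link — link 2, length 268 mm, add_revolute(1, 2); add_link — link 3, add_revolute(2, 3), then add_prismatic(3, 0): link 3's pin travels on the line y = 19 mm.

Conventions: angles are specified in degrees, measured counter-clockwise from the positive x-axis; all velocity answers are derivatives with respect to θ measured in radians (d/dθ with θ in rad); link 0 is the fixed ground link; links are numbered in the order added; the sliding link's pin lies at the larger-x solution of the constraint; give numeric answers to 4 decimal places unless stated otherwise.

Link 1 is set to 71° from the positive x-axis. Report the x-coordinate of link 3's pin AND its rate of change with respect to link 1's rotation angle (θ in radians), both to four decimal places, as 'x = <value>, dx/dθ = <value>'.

geometry: r = 51 mm, L = 268 mm, e = 19 mm
crank pin P = (r cos θ, r sin θ) = (16.603976, 48.221447)
h = r sin θ − e = 48.221447 − 19 = 29.221447
x = r cos θ + √(L² − h²) = 16.603976 + 266.402153 = 283.006129
dx/dθ = −r sin θ − h·r cos θ/√(L² − h²) (θ in radians; h = 29.221447) = -50.042725

x = 283.0061, dx/dθ = -50.0427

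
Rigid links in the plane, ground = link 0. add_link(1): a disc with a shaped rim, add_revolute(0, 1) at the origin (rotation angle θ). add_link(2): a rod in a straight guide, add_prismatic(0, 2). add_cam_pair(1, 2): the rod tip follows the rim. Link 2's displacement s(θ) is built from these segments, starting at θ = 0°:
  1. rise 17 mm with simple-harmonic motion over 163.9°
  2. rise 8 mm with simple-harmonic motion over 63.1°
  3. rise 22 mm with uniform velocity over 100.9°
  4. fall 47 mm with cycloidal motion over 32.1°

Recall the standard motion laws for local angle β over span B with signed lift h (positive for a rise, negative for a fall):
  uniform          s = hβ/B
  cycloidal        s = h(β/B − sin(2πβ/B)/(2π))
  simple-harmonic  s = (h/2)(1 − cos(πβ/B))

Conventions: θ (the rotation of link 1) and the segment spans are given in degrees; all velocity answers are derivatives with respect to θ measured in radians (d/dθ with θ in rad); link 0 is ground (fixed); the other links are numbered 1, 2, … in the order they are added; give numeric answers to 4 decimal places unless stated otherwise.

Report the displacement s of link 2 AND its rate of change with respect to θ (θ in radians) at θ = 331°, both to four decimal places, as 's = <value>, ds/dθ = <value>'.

segment 1 (0° to 163.9°, simple-harmonic, h = 17) is passed completely: s = 0.0000 + (17) = 17.0000
segment 2 (163.9° to 227°, simple-harmonic, h = 8) is passed completely: s = 17.0000 + (8) = 25.0000
segment 3 (227° to 327.9°, uniform, h = 22) is passed completely: s = 25.0000 + (22) = 47.0000
θ = 331° falls in segment 4 (327.9° to 360°, cycloidal, h = -47): β = 331 − 327.9 = 3.1°, B = 32.1°; Δs = -47·(0.0966 − sin(2π·0.0966)/(2π)) = -0.2734; s = 47.0000 − 0.2734 = 46.7266
velocity in seg [327.9°–360°] (cycloidal), θ in radians: β = 3.1° = 0.0541 rad, B = 32.1° = 0.5603 rad; ds/dθ = (h/B)(1 − cos(2πβ/B)) = ((-47)/0.5603)(1 − cos(2π·0.0966)) = -14.975872 mm/rad

s = 46.7266, ds/dθ = -14.9759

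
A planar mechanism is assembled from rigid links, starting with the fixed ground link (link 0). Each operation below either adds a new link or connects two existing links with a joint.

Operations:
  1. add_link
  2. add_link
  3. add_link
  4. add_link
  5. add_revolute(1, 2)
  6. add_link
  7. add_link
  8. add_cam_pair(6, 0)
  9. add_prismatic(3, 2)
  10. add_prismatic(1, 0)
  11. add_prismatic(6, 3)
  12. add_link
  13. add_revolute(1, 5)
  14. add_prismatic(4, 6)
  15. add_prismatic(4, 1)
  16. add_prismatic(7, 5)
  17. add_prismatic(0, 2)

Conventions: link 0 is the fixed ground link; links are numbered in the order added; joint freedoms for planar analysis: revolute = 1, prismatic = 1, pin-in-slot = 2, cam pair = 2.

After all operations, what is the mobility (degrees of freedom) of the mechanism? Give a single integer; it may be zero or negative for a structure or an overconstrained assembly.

(L,J1,J2)=(1,0,0); link0 fixed
link1: (2,0,0)
link2: (3,0,0)
link3: (4,0,0)
link4: (5,0,0)
R 1-2 [J1]: (5,1,0)
link5: (6,1,0)
link6: (7,1,0)
C 6-0 [J2]: (7,1,1)
P 3-2 [J1]: (7,2,1)
P 1-0 [J1]: (7,3,1)
P 6-3 [J1]: (7,4,1)
link7: (8,4,1)
R 1-5 [J1]: (8,5,1)
P 4-6 [J1]: (8,6,1)
P 4-1 [J1]: (8,7,1)
P 7-5 [J1]: (8,8,1)
P 0-2 [J1]: (8,9,1)
Grübler: 3·7 − 2·9 − 1 = 2

M = 2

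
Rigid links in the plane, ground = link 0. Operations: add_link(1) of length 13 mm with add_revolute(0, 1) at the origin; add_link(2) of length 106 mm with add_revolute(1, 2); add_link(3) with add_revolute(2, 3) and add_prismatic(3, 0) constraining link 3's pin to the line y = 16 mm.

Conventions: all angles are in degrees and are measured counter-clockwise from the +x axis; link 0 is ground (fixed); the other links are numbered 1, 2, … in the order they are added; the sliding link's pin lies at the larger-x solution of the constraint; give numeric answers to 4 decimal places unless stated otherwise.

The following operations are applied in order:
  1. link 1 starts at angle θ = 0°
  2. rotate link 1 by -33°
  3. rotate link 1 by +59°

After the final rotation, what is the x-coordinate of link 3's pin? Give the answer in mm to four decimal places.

geometry: r = 13 mm, L = 106 mm, e = 16 mm; θ starts at 0°
rotate link 1 by -33°: θ ← 0° -33° = -33°
rotate link 1 by +59°: θ ← -33° +59° = 26°
crank pin P = (r cos θ, r sin θ) = (11.684323, 5.698825)
h = r sin θ − e = 5.698825 − 16 = -10.301175
x = r cos θ + √(L² − h²) = 11.684323 + 105.498274 = 117.182596

117.1826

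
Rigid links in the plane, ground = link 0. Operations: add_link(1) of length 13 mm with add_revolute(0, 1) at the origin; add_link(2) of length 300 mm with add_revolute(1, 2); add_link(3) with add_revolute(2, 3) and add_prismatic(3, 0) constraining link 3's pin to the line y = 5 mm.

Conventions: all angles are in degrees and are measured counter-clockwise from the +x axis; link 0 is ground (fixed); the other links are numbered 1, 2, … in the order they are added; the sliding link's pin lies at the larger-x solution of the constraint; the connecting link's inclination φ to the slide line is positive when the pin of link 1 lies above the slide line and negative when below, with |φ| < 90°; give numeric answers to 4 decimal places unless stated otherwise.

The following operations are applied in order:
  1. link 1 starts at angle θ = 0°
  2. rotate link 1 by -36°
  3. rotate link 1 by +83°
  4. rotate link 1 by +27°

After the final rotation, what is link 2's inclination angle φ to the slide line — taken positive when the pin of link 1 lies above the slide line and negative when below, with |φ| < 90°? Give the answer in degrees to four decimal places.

geometry: r = 13 mm, L = 300 mm, e = 5 mm; θ starts at 0°
rotate link 1 by -36°: θ ← 0° -36° = -36°
rotate link 1 by +83°: θ ← -36° +83° = 47°
rotate link 1 by +27°: θ ← 47° +27° = 74°
h = r sin θ − e = 12.496402 − 5 = 7.496402
sin φ = h / L = 7.496402 / 300 = 0.02498801
φ = arcsin(0.02498801) = 1.431856°

1.4319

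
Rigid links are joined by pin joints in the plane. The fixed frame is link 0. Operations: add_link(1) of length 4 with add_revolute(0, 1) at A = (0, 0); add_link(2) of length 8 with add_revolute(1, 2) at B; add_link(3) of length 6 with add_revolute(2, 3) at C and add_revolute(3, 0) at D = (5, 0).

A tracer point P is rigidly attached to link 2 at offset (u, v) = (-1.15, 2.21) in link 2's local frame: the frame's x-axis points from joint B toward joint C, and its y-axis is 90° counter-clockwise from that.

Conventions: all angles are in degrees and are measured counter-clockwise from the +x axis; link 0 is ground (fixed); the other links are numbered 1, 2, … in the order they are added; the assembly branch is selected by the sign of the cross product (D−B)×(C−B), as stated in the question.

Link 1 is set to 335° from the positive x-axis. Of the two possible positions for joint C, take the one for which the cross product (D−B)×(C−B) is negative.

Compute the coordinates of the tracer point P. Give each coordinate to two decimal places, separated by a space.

A=(0,0), D=(5.00,0)
B = A + 4.00·(cos335°, sin335°) = (3.6252, -1.6905)
|BD| = 2.1789
circle(B,8.00) ∩ circle(D,6.00): a=7.5147, h=2.7441
  candidates: C₊=(6.2376,5.8710) cross=5.979; C₋=(10.4955,2.4083) cross=-5.979
  branch - wants cross < 0 → take C=(10.4955,2.4083) (cross=-5.979)
ex = (C−B)/|BC| = (0.8588,0.5123); ey = (-0.5123,0.8588)
P = B + -1.15·ex + 2.21·ey = (1.5053,-0.3818)

1.51 -0.38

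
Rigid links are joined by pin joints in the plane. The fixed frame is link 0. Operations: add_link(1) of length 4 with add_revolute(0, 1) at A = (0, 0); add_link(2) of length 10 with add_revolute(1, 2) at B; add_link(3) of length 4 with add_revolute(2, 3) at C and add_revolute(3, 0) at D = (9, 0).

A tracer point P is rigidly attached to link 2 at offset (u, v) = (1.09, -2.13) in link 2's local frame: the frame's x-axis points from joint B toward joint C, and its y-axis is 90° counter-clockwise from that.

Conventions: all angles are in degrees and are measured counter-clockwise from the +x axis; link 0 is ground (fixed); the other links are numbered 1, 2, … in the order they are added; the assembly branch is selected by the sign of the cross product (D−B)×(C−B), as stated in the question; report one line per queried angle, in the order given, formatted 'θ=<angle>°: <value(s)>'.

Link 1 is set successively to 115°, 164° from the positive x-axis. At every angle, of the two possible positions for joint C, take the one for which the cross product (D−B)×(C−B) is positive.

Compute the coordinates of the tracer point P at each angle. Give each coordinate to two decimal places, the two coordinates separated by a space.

A=(0,0), D=(9.00,0)
θ=115°: B = A + 4.00·(cos115°, sin115°) = (-1.6905, 3.6252)
θ=115°: |BD| = 11.2884
θ=115°: circle(B,10.00) ∩ circle(D,4.00): a=9.3648, h=3.5071
θ=115°:   candidates: C₊=(8.3046,3.9391) cross=39.590; C₋=(6.0520,-2.7036) cross=-39.590
θ=115°:   branch + wants cross > 0 → take C=(8.3046,3.9391) (cross=39.590)
θ=115°: ex = (C−B)/|BC| = (0.9995,0.0314); ey = (-0.0314,0.9995)
θ=115°: P = B + 1.09·ex + -2.13·ey = (-0.5342,1.5305)
θ=164°: B = A + 4.00·(cos164°, sin164°) = (-3.8450, 1.1025)
θ=164°: |BD| = 12.8923
θ=164°: circle(B,10.00) ∩ circle(D,4.00): a=9.7039, h=2.4154
θ=164°:   candidates: C₊=(6.0299,2.6792) cross=31.140; C₋=(5.6167,-2.1339) cross=-31.140
θ=164°:   branch + wants cross > 0 → take C=(6.0299,2.6792) (cross=31.140)
θ=164°: ex = (C−B)/|BC| = (0.9875,0.1577); ey = (-0.1577,0.9875)
θ=164°: P = B + 1.09·ex + -2.13·ey = (-2.4328,-0.8289)

θ=115°: -0.53 1.53
θ=164°: -2.43 -0.83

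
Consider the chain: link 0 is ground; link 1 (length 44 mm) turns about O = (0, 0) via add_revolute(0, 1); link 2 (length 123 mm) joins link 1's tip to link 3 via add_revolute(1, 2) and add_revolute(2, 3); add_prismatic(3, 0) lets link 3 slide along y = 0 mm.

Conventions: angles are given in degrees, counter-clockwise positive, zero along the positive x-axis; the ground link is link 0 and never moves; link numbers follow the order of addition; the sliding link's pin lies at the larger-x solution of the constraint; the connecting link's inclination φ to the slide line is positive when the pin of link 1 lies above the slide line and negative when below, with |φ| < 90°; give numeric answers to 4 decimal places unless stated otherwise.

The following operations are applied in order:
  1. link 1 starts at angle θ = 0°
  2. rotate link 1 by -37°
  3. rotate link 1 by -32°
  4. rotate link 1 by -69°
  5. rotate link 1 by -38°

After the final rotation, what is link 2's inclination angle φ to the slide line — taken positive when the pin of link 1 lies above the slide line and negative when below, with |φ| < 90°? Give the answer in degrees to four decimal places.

geometry: r = 44 mm, L = 123 mm, e = 0 mm; θ starts at 0°
rotate link 1 by -37°: θ ← 0° -37° = -37°
rotate link 1 by -32°: θ ← -37° -32° = -69°
rotate link 1 by -69°: θ ← -69° -69° = -138°
rotate link 1 by -38°: θ ← -138° -38° = -176°
h = r sin θ − e = -3.069285 − 0 = -3.069285
sin φ = h / L = -3.069285 / 123 = -0.02495354
φ = arcsin(-0.02495354) = -1.429881°

-1.4299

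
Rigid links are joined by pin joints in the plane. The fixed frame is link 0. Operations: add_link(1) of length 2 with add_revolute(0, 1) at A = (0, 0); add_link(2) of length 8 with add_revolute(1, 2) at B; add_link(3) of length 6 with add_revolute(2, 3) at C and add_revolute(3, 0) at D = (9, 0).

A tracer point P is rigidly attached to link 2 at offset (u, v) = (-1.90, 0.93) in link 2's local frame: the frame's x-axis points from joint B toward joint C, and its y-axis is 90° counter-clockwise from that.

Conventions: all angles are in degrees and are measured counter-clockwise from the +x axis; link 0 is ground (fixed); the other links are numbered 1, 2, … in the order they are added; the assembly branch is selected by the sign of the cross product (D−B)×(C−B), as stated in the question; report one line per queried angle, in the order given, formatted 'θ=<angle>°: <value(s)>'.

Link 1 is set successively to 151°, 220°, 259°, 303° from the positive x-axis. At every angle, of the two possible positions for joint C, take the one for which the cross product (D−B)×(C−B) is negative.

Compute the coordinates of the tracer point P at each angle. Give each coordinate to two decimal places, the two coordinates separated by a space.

A=(0,0), D=(9.00,0)
θ=151°: B = A + 2.00·(cos151°, sin151°) = (-1.7492, 0.9696)
θ=151°: |BD| = 10.7929
θ=151°: circle(B,8.00) ∩ circle(D,6.00): a=6.6936, h=4.3813
θ=151°:   candidates: C₊=(5.3109,4.7319) cross=47.287; C₋=(4.5237,-3.9953) cross=-47.287
θ=151°:   branch - wants cross < 0 → take C=(4.5237,-3.9953) (cross=-47.287)
θ=151°: ex = (C−B)/|BC| = (0.7841,-0.6206); ey = (0.6206,0.7841)
θ=151°: P = B + -1.90·ex + 0.93·ey = (-2.6619,2.8780)
θ=220°: B = A + 2.00·(cos220°, sin220°) = (-1.5321, -1.2856)
θ=220°: |BD| = 10.6103
θ=220°: circle(B,8.00) ∩ circle(D,6.00): a=6.6246, h=4.4849
θ=220°:   candidates: C₊=(4.5003,3.9690) cross=47.586; C₋=(5.5871,-4.9348) cross=-47.586
θ=220°:   branch - wants cross < 0 → take C=(5.5871,-4.9348) (cross=-47.586)
θ=220°: ex = (C−B)/|BC| = (0.8899,-0.4562); ey = (0.4562,0.8899)
θ=220°: P = B + -1.90·ex + 0.93·ey = (-2.7987,0.4087)
θ=259°: B = A + 2.00·(cos259°, sin259°) = (-0.3816, -1.9633)
θ=259°: |BD| = 9.5848
θ=259°: circle(B,8.00) ∩ circle(D,6.00): a=6.2531, h=4.9899
θ=259°:   candidates: C₊=(4.7168,4.2017) cross=47.828; C₋=(6.7609,-5.5666) cross=-47.828
θ=259°:   branch - wants cross < 0 → take C=(6.7609,-5.5666) (cross=-47.828)
θ=259°: ex = (C−B)/|BC| = (0.8928,-0.4504); ey = (0.4504,0.8928)
θ=259°: P = B + -1.90·ex + 0.93·ey = (-1.6591,-0.2771)
θ=303°: B = A + 2.00·(cos303°, sin303°) = (1.0893, -1.6773)
θ=303°: |BD| = 8.0866
θ=303°: circle(B,8.00) ∩ circle(D,6.00): a=5.7746, h=5.5366
θ=303°:   candidates: C₊=(5.5898,4.9367) cross=44.773; C₋=(7.8867,-5.8958) cross=-44.773
θ=303°:   branch - wants cross < 0 → take C=(7.8867,-5.8958) (cross=-44.773)
θ=303°: ex = (C−B)/|BC| = (0.8497,-0.5273); ey = (0.5273,0.8497)
θ=303°: P = B + -1.90·ex + 0.93·ey = (-0.0347,0.1147)

θ=151°: -2.66 2.88
θ=220°: -2.80 0.41
θ=259°: -1.66 -0.28
θ=303°: -0.03 0.11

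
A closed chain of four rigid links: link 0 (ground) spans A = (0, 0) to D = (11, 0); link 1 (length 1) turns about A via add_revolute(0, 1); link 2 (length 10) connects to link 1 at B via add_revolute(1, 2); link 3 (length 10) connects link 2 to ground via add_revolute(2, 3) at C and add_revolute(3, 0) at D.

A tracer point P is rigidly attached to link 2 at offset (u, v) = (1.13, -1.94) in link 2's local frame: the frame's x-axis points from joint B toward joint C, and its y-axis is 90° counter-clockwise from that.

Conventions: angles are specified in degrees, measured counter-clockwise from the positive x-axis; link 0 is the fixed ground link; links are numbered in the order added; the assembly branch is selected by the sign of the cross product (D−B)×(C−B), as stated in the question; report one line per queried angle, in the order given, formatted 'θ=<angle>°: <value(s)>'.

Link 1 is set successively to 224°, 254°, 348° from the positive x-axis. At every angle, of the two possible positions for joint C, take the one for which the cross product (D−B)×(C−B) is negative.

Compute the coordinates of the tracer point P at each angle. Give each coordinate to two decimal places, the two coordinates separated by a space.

A=(0,0), D=(11.00,0)
θ=224°: B = A + 1.00·(cos224°, sin224°) = (-0.7193, -0.6947)
θ=224°: |BD| = 11.7399
θ=224°: circle(B,10.00) ∩ circle(D,10.00): a=5.8700, h=8.0959
θ=224°:   candidates: C₊=(4.6613,7.7344) cross=95.045; C₋=(5.6194,-8.4290) cross=-95.045
θ=224°:   branch - wants cross < 0 → take C=(5.6194,-8.4290) (cross=-95.045)
θ=224°: ex = (C−B)/|BC| = (0.6339,-0.7734); ey = (0.7734,0.6339)
θ=224°: P = B + 1.13·ex + -1.94·ey = (-1.5035,-2.7984)
θ=254°: B = A + 1.00·(cos254°, sin254°) = (-0.2756, -0.9613)
θ=254°: |BD| = 11.3165
θ=254°: circle(B,10.00) ∩ circle(D,10.00): a=5.6583, h=8.2452
θ=254°:   candidates: C₊=(4.6618,7.7348) cross=93.308; C₋=(6.0626,-8.6961) cross=-93.308
θ=254°:   branch - wants cross < 0 → take C=(6.0626,-8.6961) (cross=-93.308)
θ=254°: ex = (C−B)/|BC| = (0.6338,-0.7735); ey = (0.7735,0.6338)
θ=254°: P = B + 1.13·ex + -1.94·ey = (-1.0600,-3.0649)
θ=348°: B = A + 1.00·(cos348°, sin348°) = (0.9781, -0.2079)
θ=348°: |BD| = 10.0240
θ=348°: circle(B,10.00) ∩ circle(D,10.00): a=5.0120, h=8.6533
θ=348°:   candidates: C₊=(5.8096,8.5475) cross=86.741; C₋=(6.1686,-8.7554) cross=-86.741
θ=348°:   branch - wants cross < 0 → take C=(6.1686,-8.7554) (cross=-86.741)
θ=348°: ex = (C−B)/|BC| = (0.5190,-0.8547); ey = (0.8547,0.5190)
θ=348°: P = B + 1.13·ex + -1.94·ey = (-0.0936,-2.1807)

θ=224°: -1.50 -2.80
θ=254°: -1.06 -3.06
θ=348°: -0.09 -2.18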